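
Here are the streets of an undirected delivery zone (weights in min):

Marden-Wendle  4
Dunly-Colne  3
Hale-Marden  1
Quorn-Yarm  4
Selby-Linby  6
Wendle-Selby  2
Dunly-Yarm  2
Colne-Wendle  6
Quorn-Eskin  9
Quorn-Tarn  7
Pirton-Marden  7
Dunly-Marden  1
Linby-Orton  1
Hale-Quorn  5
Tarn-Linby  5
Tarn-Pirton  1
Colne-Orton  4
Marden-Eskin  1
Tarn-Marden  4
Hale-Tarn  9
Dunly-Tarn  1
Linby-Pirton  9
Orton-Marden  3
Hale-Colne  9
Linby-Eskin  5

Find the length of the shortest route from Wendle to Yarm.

Shortest distances from Wendle:
Wendle: 0
Selby: 2  (via Wendle)
Marden: 4  (via Wendle)
Hale: 5  (via Marden)
Eskin: 5  (via Marden)
Dunly: 5  (via Marden)
Colne: 6  (via Wendle)
Tarn: 6  (via Dunly)
Pirton: 7  (via Tarn)
Yarm: 7  (via Dunly)
Shortest route: Wendle → Marden → Dunly → Yarm = 7 min.

7 min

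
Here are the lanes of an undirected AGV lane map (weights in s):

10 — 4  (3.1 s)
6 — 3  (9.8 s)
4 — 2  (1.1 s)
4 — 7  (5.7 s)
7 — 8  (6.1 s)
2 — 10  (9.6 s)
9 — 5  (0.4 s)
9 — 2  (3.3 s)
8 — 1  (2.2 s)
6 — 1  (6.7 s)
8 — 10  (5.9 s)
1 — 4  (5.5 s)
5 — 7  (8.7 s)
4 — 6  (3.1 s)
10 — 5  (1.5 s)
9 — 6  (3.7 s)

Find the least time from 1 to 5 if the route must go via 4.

Best 1 to 4: 1–4 costing 5.5
Best 4 to 5: 4–10–5 costing 4.6
Total via 4: 5.5 + 4.6 = 10.1 s.

10.1 s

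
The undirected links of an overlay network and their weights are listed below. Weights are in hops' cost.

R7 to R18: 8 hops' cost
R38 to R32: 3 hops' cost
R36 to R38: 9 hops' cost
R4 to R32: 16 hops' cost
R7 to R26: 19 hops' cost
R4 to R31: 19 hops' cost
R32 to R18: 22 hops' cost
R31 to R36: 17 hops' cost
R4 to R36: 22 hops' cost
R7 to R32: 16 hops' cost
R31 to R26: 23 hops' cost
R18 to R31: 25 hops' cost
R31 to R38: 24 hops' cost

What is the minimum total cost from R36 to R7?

Shortest distances from R36:
R36: 0
R38: 9  (via R36)
R32: 12  (via R38)
R31: 17  (via R36)
R4: 22  (via R36)
R7: 28  (via R32)
Shortest route: R36 → R38 → R32 → R7 = 28 hops' cost.

28 hops' cost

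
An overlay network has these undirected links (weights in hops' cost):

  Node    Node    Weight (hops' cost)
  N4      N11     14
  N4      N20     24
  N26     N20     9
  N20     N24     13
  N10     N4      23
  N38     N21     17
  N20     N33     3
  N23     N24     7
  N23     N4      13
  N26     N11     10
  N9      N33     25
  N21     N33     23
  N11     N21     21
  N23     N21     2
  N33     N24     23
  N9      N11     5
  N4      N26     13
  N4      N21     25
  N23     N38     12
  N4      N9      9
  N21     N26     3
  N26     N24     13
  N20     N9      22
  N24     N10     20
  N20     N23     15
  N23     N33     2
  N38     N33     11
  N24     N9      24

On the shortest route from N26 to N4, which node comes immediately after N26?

N4

Candidate routes:
N26 - N4: 13 = 13
N26 - N11 - N4: 10+14 = 24
N26 - N11 - N9 - N4: 10+5+9 = 24
N26 - N21 - N23 - N4: 3+2+13 = 18
The minimum is 13 hops' cost via N26 - N4.
So from N26 the first move is to N4.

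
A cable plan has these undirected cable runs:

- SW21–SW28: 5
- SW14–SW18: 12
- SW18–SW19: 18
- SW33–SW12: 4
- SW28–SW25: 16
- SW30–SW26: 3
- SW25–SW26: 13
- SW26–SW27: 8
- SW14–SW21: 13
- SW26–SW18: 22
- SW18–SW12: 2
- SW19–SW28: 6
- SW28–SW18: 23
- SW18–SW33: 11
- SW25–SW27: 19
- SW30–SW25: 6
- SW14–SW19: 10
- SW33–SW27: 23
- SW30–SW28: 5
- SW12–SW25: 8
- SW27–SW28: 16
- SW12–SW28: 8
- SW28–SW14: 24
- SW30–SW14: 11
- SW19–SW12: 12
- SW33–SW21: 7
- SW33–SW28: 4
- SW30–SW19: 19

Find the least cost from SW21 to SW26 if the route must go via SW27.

29

Shortest SW21→SW27: SW21 → SW28 → SW27 = 21
Best SW27 to SW26: SW27 → SW26 costing 8
Total via SW27: 21 + 8 = 29.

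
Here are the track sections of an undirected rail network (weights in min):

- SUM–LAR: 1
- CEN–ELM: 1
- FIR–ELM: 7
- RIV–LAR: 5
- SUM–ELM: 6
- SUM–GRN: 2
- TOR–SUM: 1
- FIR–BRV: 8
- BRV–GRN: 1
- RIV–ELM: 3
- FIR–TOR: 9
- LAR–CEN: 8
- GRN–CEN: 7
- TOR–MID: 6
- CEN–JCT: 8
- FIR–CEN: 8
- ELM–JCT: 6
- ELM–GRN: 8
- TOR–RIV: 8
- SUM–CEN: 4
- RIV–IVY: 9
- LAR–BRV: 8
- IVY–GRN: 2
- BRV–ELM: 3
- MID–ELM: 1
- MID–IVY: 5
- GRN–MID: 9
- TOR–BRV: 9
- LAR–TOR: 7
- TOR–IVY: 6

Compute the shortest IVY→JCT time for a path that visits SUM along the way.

Best IVY to SUM: IVY–GRN–SUM costing 4
Shortest SUM→JCT: SUM–CEN–ELM–JCT = 11
Total via SUM: 4 + 11 = 15 min.

15 min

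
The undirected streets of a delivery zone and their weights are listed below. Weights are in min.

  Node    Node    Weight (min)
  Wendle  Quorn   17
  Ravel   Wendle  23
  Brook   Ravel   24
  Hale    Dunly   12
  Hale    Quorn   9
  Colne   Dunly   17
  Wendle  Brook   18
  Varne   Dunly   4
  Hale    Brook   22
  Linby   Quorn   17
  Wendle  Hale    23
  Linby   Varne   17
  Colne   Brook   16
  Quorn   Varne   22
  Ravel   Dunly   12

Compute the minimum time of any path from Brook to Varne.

Candidate routes:
Brook–Hale–Dunly–Varne: 22+12+4 = 38
Brook–Ravel–Dunly–Varne: 24+12+4 = 40
Brook–Hale–Quorn–Varne: 22+9+22 = 53
Brook–Colne–Dunly–Varne: 16+17+4 = 37
The minimum is 37 min via Brook–Colne–Dunly–Varne.

37 min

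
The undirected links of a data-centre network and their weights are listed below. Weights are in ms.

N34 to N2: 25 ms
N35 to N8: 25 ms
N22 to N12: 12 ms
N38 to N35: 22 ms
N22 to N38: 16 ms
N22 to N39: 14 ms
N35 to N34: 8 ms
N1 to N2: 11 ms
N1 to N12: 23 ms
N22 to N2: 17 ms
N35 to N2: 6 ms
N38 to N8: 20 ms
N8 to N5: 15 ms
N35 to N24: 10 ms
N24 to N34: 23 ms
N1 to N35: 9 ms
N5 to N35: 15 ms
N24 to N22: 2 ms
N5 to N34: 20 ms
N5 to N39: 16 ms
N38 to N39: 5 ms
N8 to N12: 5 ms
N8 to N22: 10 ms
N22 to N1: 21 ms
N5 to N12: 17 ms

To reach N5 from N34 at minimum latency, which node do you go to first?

Compare a few routes:
N34 - N5: 20 = 20
N34 - N35 - N24 - N22 - N8 - N5: 8+10+2+10+15 = 45
N34 - N35 - N5: 8+15 = 23
The minimum is 20 ms via N34 - N5.
So from N34 the first move is to N5.

N5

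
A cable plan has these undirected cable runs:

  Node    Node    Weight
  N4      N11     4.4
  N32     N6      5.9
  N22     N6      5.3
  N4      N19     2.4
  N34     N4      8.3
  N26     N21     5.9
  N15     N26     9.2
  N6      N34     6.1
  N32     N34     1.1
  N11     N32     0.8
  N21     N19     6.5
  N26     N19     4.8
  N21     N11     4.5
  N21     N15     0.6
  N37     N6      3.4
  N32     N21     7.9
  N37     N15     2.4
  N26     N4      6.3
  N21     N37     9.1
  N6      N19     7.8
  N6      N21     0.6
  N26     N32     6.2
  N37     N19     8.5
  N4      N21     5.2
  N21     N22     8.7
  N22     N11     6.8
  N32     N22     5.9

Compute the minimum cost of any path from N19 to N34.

Compare a few routes:
N19 - N4 - N11 - N32 - N34: 2.4+4.4+0.8+1.1 = 8.7
N19 - N26 - N32 - N34: 4.8+6.2+1.1 = 12.1
N19 - N4 - N34: 2.4+8.3 = 10.7
The minimum is 8.7 via N19 - N4 - N11 - N32 - N34.

8.7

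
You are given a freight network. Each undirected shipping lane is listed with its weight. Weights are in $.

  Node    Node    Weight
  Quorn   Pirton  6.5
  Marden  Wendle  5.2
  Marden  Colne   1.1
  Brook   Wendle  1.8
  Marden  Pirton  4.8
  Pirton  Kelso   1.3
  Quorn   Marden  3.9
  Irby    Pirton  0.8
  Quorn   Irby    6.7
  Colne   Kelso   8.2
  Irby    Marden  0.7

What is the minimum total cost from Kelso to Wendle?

$8

Enumerating some paths:
Kelso - Pirton - Marden - Wendle: 1.3+4.8+5.2 = 11.3
Kelso - Colne - Marden - Wendle: 8.2+1.1+5.2 = 14.5
Kelso - Pirton - Irby - Marden - Wendle: 1.3+0.8+0.7+5.2 = 8
The minimum is $8 via Kelso - Pirton - Irby - Marden - Wendle.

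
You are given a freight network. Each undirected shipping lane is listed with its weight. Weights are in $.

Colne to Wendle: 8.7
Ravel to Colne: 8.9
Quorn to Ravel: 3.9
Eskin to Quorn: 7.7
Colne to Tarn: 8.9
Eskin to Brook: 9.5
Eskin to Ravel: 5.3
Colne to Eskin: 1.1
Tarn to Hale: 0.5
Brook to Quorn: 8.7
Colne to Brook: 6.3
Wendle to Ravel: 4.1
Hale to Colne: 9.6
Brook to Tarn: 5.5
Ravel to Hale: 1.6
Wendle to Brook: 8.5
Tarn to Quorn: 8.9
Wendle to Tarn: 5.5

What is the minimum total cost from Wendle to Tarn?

$5.5

Running Dijkstra from Wendle:
Wendle: 0
Ravel: 4.1  (via Wendle)
Tarn: 5.5  (via Wendle)
Shortest route: Wendle–Tarn = $5.5.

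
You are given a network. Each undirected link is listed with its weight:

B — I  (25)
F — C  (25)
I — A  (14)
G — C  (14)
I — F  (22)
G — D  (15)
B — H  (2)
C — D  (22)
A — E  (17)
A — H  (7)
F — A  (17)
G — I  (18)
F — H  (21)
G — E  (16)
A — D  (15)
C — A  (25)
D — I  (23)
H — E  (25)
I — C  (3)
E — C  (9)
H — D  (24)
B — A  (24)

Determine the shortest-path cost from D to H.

22

Shortest distances from D:
D: 0
A: 15  (via D)
G: 15  (via D)
C: 22  (via D)
H: 22  (via A)
Shortest route: D–A–H = 22.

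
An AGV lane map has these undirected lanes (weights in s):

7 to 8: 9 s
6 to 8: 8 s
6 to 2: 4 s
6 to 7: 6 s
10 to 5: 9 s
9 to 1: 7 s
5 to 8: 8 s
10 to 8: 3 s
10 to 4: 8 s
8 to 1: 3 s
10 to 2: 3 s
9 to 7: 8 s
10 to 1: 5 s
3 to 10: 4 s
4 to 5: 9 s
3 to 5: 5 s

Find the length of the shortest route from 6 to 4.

Running Dijkstra from 6:
6: 0
2: 4  (via 6)
7: 6  (via 6)
10: 7  (via 2)
8: 8  (via 6)
1: 11  (via 8)
3: 11  (via 10)
9: 14  (via 7)
4: 15  (via 10)
Shortest route: 6 → 2 → 10 → 4 = 15 s.

15 s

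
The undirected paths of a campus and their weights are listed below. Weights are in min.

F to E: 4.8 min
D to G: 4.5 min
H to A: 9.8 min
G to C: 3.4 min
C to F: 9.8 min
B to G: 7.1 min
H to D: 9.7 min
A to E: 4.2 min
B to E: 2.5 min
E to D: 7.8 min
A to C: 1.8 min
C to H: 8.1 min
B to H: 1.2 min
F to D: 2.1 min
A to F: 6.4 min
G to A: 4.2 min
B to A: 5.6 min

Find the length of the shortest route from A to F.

Shortest distances from A:
A: 0
C: 1.8  (via A)
E: 4.2  (via A)
G: 4.2  (via A)
B: 5.6  (via A)
F: 6.4  (via A)
Shortest route: A–F = 6.4 min.

6.4 min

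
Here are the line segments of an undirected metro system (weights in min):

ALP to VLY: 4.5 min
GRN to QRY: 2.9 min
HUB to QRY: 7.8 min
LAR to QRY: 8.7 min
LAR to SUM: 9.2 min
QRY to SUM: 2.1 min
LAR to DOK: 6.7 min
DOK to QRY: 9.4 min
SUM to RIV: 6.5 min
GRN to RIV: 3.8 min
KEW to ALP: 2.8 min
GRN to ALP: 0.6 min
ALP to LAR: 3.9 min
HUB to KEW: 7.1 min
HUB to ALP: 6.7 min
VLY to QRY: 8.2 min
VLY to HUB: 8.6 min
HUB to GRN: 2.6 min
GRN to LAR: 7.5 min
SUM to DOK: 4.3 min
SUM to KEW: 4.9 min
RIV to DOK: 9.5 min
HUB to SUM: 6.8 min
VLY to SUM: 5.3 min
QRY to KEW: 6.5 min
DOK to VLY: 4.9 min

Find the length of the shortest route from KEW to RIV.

Candidate routes:
KEW–QRY–GRN–RIV: 6.5+2.9+3.8 = 13.2
KEW–ALP–GRN–RIV: 2.8+0.6+3.8 = 7.2
KEW–SUM–RIV: 4.9+6.5 = 11.4
The minimum is 7.2 min via KEW–ALP–GRN–RIV.

7.2 min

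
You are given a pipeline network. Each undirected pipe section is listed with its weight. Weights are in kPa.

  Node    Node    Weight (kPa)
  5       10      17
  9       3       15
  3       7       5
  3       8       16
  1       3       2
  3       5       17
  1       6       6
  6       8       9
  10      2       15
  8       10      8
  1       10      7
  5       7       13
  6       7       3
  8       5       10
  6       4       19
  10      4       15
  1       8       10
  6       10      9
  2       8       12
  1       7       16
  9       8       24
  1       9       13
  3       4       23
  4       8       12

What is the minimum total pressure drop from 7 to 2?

Running Dijkstra from 7:
7: 0
6: 3  (via 7)
3: 5  (via 7)
1: 7  (via 3)
8: 12  (via 6)
10: 12  (via 6)
5: 13  (via 7)
9: 20  (via 3)
4: 22  (via 6)
2: 24  (via 8)
Shortest route: 7 → 6 → 8 → 2 = 24 kPa.

24 kPa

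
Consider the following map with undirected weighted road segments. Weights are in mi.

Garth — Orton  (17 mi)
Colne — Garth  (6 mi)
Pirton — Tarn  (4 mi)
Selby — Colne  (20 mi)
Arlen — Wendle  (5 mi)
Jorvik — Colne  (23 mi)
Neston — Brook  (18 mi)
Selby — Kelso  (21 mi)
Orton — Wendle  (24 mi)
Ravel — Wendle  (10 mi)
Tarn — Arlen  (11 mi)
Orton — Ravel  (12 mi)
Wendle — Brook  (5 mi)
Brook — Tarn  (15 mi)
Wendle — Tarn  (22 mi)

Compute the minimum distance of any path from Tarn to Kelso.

102 mi

Compare a few routes:
Tarn - Arlen - Wendle - Ravel - Orton - Garth - Colne - Selby - Kelso: 11+5+10+12+17+6+20+21 = 102
Tarn - Arlen - Wendle - Orton - Garth - Colne - Selby - Kelso: 11+5+24+17+6+20+21 = 104
Cheapest is Tarn - Arlen - Wendle - Ravel - Orton - Garth - Colne - Selby - Kelso at 102 mi.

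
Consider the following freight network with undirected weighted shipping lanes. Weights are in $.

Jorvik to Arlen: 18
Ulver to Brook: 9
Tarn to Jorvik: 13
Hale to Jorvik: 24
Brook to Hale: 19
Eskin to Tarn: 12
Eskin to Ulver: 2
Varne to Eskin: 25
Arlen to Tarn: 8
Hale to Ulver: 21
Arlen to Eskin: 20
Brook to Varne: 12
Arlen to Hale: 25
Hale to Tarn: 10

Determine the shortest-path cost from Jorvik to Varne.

$48

Settle nodes by increasing distance from Jorvik:
Jorvik: 0
Tarn: 13  (via Jorvik)
Arlen: 18  (via Jorvik)
Hale: 23  (via Tarn)
Eskin: 25  (via Tarn)
Ulver: 27  (via Eskin)
Brook: 36  (via Ulver)
Varne: 48  (via Brook)
Shortest route: Jorvik–Tarn–Eskin–Ulver–Brook–Varne = $48.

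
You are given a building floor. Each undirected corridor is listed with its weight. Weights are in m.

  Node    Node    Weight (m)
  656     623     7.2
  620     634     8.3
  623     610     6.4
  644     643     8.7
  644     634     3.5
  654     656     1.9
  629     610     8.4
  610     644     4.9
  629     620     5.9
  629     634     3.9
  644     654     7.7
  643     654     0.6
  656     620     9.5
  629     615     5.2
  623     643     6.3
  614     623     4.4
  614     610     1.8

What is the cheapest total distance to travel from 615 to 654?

20.3 m

Compare a few routes:
615–629–620–656–654: 5.2+5.9+9.5+1.9 = 22.5
615–629–634–644–643–654: 5.2+3.9+3.5+8.7+0.6 = 21.9
615–629–634–644–654: 5.2+3.9+3.5+7.7 = 20.3
The minimum is 20.3 m via 615–629–634–644–654.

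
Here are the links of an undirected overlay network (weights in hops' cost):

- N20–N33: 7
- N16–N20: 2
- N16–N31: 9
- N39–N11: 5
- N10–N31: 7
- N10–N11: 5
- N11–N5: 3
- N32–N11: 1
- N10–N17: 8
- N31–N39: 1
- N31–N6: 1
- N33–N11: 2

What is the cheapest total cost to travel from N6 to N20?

Enumerating some paths:
N6 → N31 → N39 → N11 → N33 → N20: 1+1+5+2+7 = 16
N6 → N31 → N16 → N20: 1+9+2 = 12
N6 → N31 → N10 → N11 → N33 → N20: 1+7+5+2+7 = 22
Cheapest is N6 → N31 → N16 → N20 at 12 hops' cost.

12 hops' cost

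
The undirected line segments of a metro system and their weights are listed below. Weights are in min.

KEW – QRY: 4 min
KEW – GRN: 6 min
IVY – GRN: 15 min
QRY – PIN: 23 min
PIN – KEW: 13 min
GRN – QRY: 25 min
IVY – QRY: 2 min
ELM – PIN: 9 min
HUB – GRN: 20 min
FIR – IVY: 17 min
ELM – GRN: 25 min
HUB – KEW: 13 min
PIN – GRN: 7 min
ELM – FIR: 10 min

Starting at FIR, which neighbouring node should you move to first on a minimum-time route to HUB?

Compare a few routes:
FIR - IVY - QRY - KEW - HUB: 17+2+4+13 = 36
FIR - ELM - PIN - KEW - HUB: 10+9+13+13 = 45
FIR - ELM - PIN - GRN - KEW - HUB: 10+9+7+6+13 = 45
FIR - ELM - PIN - GRN - HUB: 10+9+7+20 = 46
The minimum is 36 min via FIR - IVY - QRY - KEW - HUB.
So from FIR the first move is to IVY.

IVY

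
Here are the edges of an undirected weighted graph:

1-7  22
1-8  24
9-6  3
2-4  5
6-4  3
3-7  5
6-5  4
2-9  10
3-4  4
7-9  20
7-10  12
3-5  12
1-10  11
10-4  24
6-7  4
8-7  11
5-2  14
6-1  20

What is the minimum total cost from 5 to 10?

Running Dijkstra from 5:
5: 0
6: 4  (via 5)
4: 7  (via 6)
9: 7  (via 6)
7: 8  (via 6)
3: 11  (via 4)
2: 12  (via 4)
8: 19  (via 7)
10: 20  (via 7)
Shortest route: 5 → 6 → 7 → 10 = 20.

20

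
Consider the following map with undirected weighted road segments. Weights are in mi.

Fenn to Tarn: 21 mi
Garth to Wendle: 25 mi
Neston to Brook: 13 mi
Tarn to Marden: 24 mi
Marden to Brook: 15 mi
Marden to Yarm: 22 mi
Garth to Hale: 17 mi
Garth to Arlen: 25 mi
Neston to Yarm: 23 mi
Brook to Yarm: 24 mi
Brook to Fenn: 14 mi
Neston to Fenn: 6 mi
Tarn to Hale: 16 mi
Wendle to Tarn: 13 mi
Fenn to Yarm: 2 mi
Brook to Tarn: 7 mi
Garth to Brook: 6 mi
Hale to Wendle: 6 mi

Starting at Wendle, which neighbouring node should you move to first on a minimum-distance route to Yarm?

Tarn

Enumerating some paths:
Wendle - Tarn - Fenn - Yarm: 13+21+2 = 36
Wendle - Tarn - Brook - Neston - Fenn - Yarm: 13+7+13+6+2 = 41
Cheapest is Wendle - Tarn - Fenn - Yarm at 36 mi.
So from Wendle the first move is to Tarn.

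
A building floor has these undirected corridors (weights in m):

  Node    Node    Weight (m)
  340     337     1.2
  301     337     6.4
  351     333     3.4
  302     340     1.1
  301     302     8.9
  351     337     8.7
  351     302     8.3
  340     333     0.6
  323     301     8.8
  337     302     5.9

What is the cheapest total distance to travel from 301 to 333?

Shortest distances from 301:
301: 0
337: 6.4  (via 301)
340: 7.6  (via 337)
333: 8.2  (via 340)
Shortest route: 301 → 337 → 340 → 333 = 8.2 m.

8.2 m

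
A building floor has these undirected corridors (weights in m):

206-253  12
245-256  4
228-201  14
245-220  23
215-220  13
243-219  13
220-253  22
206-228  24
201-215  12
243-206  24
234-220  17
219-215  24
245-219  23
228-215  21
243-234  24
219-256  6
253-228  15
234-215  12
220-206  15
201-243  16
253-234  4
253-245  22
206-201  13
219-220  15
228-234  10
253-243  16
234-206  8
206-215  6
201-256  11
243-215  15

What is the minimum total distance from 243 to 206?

Candidate routes:
243 → 206: 24 = 24
243 → 215 → 206: 15+6 = 21
243 → 253 → 234 → 206: 16+4+8 = 28
The minimum is 21 m via 243 → 215 → 206.

21 m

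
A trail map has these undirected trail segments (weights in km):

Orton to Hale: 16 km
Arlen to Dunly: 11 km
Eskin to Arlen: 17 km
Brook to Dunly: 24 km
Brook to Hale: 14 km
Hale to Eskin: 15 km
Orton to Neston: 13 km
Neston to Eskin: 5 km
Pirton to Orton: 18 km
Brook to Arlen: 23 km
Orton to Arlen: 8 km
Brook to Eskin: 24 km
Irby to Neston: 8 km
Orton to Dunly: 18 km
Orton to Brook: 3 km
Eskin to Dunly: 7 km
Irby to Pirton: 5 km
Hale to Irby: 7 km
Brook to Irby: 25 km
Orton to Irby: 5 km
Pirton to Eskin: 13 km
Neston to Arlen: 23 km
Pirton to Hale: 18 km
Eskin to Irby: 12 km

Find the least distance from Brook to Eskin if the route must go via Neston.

21 km

Best Brook to Neston: Brook–Orton–Neston costing 16
Best Neston to Eskin: Neston–Eskin costing 5
Total via Neston: 16 + 5 = 21 km.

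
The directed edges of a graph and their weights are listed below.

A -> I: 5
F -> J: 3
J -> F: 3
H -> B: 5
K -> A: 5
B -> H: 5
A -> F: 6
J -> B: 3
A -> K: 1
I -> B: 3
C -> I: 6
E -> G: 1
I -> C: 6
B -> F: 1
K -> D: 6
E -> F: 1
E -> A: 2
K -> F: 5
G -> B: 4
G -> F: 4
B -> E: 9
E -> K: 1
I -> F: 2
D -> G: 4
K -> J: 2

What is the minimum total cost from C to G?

19

Candidate routes:
C → I → B → E → A → K → D → G: 6+3+9+2+1+6+4 = 31
C → I → F → J → B → E → G: 6+2+3+3+9+1 = 24
C → I → B → E → K → D → G: 6+3+9+1+6+4 = 29
C → I → B → E → G: 6+3+9+1 = 19
The minimum is 19 via C → I → B → E → G.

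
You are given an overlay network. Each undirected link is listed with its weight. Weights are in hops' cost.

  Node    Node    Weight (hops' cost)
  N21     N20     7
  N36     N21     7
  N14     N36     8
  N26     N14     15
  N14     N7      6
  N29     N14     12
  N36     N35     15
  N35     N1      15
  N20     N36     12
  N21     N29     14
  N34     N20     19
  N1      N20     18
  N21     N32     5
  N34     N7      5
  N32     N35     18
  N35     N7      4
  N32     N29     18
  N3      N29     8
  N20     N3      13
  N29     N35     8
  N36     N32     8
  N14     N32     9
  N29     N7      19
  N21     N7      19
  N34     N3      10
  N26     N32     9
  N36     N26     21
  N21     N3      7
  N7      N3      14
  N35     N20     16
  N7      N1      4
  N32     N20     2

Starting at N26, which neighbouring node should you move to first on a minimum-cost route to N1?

N14

Compare a few routes:
N26 → N32 → N14 → N7 → N1: 9+9+6+4 = 28
N26 → N14 → N7 → N1: 15+6+4 = 25
N26 → N32 → N20 → N1: 9+2+18 = 29
N26 → N32 → N35 → N7 → N1: 9+18+4+4 = 35
The minimum is 25 hops' cost via N26 → N14 → N7 → N1.
So from N26 the first move is to N14.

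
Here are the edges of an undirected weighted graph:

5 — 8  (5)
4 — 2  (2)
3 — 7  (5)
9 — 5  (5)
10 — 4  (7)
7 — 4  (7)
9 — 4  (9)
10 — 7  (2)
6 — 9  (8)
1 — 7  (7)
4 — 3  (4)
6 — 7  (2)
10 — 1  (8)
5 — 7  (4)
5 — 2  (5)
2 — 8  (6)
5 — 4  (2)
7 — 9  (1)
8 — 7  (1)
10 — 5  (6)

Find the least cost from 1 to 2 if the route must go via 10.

Shortest 1→10: 1 → 10 = 8
Shortest 10→2: 10 → 7 → 8 → 2 = 9
Total via 10: 8 + 9 = 17.

17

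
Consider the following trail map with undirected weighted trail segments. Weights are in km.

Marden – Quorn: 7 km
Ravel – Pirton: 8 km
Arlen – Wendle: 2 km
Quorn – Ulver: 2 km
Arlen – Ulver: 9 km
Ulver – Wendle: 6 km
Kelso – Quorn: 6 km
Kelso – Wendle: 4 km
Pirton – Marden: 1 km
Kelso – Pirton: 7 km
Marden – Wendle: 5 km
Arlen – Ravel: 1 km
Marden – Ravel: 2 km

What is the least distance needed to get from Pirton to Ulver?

10 km

Candidate routes:
Pirton–Marden–Quorn–Ulver: 1+7+2 = 10
Pirton–Marden–Wendle–Ulver: 1+5+6 = 12
Pirton–Marden–Ravel–Arlen–Wendle–Ulver: 1+2+1+2+6 = 12
The minimum is 10 km via Pirton–Marden–Quorn–Ulver.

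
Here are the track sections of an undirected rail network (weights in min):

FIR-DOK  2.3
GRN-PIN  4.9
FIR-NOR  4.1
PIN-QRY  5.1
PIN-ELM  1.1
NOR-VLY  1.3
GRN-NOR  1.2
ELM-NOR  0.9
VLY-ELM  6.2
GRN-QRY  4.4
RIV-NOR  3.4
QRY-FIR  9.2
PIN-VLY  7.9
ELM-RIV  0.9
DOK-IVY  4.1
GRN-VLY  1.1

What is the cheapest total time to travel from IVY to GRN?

11.7 min

Running Dijkstra from IVY:
IVY: 0
DOK: 4.1  (via IVY)
FIR: 6.4  (via DOK)
NOR: 10.5  (via FIR)
ELM: 11.4  (via NOR)
GRN: 11.7  (via NOR)
Shortest route: IVY → DOK → FIR → NOR → GRN = 11.7 min.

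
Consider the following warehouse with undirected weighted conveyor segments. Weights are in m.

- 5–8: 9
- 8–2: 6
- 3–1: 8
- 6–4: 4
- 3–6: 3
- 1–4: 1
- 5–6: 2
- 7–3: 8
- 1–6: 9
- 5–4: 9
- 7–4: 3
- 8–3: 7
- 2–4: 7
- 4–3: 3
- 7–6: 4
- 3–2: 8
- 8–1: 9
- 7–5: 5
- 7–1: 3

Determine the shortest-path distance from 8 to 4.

10 m

Candidate routes:
8–3–6–4: 7+3+4 = 14
8–2–4: 6+7 = 13
8–3–4: 7+3 = 10
8–5–6–4: 9+2+4 = 15
Cheapest is 8–3–4 at 10 m.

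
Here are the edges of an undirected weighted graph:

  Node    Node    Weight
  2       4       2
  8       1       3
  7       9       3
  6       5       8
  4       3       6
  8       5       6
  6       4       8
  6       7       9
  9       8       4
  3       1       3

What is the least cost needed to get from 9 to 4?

Candidate routes:
9 → 7 → 6 → 5 → 8 → 1 → 3 → 4: 3+9+8+6+3+3+6 = 38
9 → 8 → 5 → 6 → 4: 4+6+8+8 = 26
9 → 8 → 1 → 3 → 4: 4+3+3+6 = 16
9 → 7 → 6 → 4: 3+9+8 = 20
Cheapest is 9 → 8 → 1 → 3 → 4 at 16.

16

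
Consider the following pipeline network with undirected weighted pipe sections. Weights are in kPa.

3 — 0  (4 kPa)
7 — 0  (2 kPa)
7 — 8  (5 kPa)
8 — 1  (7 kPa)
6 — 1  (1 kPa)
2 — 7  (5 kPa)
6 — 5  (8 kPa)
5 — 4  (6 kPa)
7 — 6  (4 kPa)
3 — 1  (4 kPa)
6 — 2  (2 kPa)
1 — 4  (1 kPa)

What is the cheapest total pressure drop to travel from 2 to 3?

Running Dijkstra from 2:
2: 0
6: 2  (via 2)
1: 3  (via 6)
4: 4  (via 1)
7: 5  (via 2)
0: 7  (via 7)
3: 7  (via 1)
Shortest route: 2 → 6 → 1 → 3 = 7 kPa.

7 kPa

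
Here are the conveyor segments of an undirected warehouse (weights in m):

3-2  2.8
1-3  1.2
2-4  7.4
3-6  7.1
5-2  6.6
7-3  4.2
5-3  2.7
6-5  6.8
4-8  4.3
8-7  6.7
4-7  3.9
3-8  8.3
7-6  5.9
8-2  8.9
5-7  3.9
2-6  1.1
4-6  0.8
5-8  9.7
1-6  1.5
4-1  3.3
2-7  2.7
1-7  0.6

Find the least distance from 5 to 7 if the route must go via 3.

Shortest 5→3: 5–3 = 2.7
Shortest 3→7: 3–1–7 = 1.8
Total via 3: 2.7 + 1.8 = 4.5 m.

4.5 m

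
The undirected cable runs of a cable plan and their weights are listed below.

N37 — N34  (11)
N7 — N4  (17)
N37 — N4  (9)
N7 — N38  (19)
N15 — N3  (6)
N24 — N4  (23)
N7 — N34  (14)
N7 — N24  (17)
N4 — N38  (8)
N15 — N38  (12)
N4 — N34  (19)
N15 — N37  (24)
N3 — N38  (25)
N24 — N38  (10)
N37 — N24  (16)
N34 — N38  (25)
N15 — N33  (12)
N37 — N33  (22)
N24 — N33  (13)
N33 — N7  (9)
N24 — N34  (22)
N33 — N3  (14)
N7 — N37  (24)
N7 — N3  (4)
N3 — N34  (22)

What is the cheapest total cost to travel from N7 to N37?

Shortest distances from N7:
N7: 0
N3: 4  (via N7)
N33: 9  (via N7)
N15: 10  (via N3)
N34: 14  (via N7)
N4: 17  (via N7)
N24: 17  (via N7)
N38: 19  (via N7)
N37: 24  (via N7)
Shortest route: N7–N37 = 24.

24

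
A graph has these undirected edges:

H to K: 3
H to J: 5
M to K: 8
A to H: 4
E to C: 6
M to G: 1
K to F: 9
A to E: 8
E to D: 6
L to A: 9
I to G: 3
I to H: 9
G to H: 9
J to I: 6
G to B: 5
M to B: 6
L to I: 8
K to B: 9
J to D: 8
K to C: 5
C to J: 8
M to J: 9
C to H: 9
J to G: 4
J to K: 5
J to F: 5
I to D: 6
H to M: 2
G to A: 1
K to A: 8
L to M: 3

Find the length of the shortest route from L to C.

Compare a few routes:
L - M - G - J - C: 3+1+4+8 = 16
L - M - H - C: 3+2+9 = 14
L - M - H - K - C: 3+2+3+5 = 13
L - M - K - C: 3+8+5 = 16
The minimum is 13 via L - M - H - K - C.

13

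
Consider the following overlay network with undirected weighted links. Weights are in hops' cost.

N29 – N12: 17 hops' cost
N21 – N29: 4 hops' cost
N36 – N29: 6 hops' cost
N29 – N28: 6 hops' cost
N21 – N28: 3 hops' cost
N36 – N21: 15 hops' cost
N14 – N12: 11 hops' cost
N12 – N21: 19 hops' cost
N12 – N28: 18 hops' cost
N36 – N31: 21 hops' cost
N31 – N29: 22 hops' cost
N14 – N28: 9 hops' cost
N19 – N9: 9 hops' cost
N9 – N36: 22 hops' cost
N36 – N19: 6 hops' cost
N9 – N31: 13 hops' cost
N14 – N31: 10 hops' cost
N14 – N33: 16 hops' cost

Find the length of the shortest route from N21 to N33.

28 hops' cost

Shortest distances from N21:
N21: 0
N28: 3  (via N21)
N29: 4  (via N21)
N36: 10  (via N29)
N14: 12  (via N28)
N19: 16  (via N36)
N12: 19  (via N21)
N31: 22  (via N14)
N9: 25  (via N19)
N33: 28  (via N14)
Shortest route: N21–N28–N14–N33 = 28 hops' cost.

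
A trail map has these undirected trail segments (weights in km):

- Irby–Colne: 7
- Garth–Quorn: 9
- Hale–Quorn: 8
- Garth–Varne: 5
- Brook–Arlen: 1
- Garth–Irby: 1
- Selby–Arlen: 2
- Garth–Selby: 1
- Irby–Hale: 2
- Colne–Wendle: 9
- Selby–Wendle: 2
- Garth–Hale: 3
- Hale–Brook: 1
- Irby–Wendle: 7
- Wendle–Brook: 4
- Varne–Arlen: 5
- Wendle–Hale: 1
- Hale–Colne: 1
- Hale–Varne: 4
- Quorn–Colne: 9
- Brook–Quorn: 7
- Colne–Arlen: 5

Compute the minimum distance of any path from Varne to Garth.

Candidate routes:
Varne–Hale–Garth: 4+3 = 7
Varne–Garth: 5 = 5
Varne–Hale–Irby–Garth: 4+2+1 = 7
Cheapest is Varne–Garth at 5 km.

5 km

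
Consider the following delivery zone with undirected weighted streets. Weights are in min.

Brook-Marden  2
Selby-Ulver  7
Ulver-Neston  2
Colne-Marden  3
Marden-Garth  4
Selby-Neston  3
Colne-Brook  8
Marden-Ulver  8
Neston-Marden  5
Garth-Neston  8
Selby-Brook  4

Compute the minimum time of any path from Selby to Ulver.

5 min

Running Dijkstra from Selby:
Selby: 0
Neston: 3  (via Selby)
Brook: 4  (via Selby)
Ulver: 5  (via Neston)
Shortest route: Selby → Neston → Ulver = 5 min.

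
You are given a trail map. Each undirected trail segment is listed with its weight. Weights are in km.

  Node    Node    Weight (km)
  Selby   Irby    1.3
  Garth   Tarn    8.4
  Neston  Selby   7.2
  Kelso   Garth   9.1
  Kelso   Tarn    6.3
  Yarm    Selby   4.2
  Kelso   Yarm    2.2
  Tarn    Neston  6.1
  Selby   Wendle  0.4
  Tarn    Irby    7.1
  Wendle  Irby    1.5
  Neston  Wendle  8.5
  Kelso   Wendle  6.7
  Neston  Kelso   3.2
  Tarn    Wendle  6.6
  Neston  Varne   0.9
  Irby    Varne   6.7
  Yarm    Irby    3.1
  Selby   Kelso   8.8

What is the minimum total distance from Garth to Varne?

Compare a few routes:
Garth → Kelso → Neston → Varne: 9.1+3.2+0.9 = 13.2
Garth → Tarn → Neston → Varne: 8.4+6.1+0.9 = 15.4
Garth → Tarn → Kelso → Neston → Varne: 8.4+6.3+3.2+0.9 = 18.8
Cheapest is Garth → Kelso → Neston → Varne at 13.2 km.

13.2 km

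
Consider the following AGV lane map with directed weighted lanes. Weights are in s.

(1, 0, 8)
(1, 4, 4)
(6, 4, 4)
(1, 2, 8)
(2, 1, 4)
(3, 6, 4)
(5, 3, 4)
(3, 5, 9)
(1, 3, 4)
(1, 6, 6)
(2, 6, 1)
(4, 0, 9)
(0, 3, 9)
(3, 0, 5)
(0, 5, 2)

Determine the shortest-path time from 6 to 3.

Compare a few routes:
6 - 4 - 0 - 3: 4+9+9 = 22
6 - 4 - 0 - 5 - 3: 4+9+2+4 = 19
Cheapest is 6 - 4 - 0 - 5 - 3 at 19 s.

19 s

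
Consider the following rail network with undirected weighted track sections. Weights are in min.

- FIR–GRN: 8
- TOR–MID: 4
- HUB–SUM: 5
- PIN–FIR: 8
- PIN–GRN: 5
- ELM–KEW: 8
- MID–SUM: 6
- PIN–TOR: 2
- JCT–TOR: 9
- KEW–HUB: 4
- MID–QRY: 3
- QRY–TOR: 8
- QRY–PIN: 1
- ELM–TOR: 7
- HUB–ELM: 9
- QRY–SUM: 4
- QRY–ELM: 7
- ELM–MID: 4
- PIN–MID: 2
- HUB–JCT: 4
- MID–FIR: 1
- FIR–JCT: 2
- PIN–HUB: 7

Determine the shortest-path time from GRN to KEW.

Running Dijkstra from GRN:
GRN: 0
PIN: 5  (via GRN)
QRY: 6  (via PIN)
MID: 7  (via PIN)
TOR: 7  (via PIN)
FIR: 8  (via GRN)
JCT: 10  (via FIR)
SUM: 10  (via QRY)
ELM: 11  (via MID)
HUB: 12  (via PIN)
KEW: 16  (via HUB)
Shortest route: GRN → PIN → HUB → KEW = 16 min.

16 min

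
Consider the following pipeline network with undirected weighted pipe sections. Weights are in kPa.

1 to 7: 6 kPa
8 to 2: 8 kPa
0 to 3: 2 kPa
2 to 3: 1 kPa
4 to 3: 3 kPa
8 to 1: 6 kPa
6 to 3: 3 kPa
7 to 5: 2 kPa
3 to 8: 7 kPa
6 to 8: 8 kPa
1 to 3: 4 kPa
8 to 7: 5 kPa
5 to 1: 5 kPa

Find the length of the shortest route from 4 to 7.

Settle nodes by increasing distance from 4:
4: 0
3: 3  (via 4)
2: 4  (via 3)
0: 5  (via 3)
6: 6  (via 3)
1: 7  (via 3)
8: 10  (via 3)
5: 12  (via 1)
7: 13  (via 1)
Shortest route: 4–3–1–7 = 13 kPa.

13 kPa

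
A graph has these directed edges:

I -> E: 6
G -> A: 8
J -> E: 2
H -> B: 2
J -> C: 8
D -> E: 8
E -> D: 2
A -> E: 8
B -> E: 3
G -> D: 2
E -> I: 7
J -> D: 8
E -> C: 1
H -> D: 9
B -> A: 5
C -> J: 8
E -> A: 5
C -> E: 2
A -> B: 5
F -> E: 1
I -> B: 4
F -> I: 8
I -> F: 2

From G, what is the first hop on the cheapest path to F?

D

Enumerating some paths:
G - A - E - I - F: 8+8+7+2 = 25
G - D - E - I - F: 2+8+7+2 = 19
Cheapest is G - D - E - I - F at 19.
So from G the first move is to D.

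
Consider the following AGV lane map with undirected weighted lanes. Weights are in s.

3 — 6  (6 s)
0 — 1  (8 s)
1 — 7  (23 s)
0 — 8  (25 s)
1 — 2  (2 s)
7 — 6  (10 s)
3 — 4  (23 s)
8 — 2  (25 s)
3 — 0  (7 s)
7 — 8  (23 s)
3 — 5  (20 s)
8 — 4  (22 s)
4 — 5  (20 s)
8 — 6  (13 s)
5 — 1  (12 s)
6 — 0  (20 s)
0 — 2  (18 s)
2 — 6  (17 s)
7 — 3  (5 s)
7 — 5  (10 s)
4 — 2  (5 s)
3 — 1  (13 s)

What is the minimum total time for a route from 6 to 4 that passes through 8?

Shortest 6→8: 6–8 = 13
Best 8 to 4: 8–4 costing 22
Total via 8: 13 + 22 = 35 s.

35 s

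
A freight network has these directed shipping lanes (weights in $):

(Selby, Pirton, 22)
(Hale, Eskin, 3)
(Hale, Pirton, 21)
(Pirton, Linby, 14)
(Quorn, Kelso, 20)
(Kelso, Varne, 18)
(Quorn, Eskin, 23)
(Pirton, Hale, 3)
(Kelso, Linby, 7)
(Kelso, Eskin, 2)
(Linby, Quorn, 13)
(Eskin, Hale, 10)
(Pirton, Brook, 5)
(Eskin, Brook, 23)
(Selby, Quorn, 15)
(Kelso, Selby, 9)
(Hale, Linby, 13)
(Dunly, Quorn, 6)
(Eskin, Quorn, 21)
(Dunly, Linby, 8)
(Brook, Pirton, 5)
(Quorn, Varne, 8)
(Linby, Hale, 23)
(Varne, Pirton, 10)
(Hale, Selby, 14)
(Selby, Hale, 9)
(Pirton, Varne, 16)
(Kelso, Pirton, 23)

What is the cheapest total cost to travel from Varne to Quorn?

Settle nodes by increasing distance from Varne:
Varne: 0
Pirton: 10  (via Varne)
Hale: 13  (via Pirton)
Brook: 15  (via Pirton)
Eskin: 16  (via Hale)
Linby: 24  (via Pirton)
Selby: 27  (via Hale)
Quorn: 37  (via Eskin)
Shortest route: Varne–Pirton–Hale–Eskin–Quorn = $37.

$37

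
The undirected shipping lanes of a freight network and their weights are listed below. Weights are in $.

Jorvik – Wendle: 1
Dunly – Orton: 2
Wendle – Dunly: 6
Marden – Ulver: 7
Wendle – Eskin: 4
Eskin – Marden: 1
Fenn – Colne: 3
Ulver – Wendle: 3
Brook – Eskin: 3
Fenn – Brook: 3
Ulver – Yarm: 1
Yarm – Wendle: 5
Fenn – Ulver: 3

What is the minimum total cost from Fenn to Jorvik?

Shortest distances from Fenn:
Fenn: 0
Ulver: 3  (via Fenn)
Colne: 3  (via Fenn)
Brook: 3  (via Fenn)
Yarm: 4  (via Ulver)
Eskin: 6  (via Brook)
Wendle: 6  (via Ulver)
Marden: 7  (via Eskin)
Jorvik: 7  (via Wendle)
Shortest route: Fenn → Ulver → Wendle → Jorvik = $7.

$7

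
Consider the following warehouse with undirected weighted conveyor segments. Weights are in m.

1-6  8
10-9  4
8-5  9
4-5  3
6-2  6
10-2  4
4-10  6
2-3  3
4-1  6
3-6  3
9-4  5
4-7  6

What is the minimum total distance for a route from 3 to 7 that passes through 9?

22 m

Best 3 to 9: 3 → 2 → 10 → 9 costing 11
Best 9 to 7: 9 → 4 → 7 costing 11
Total via 9: 11 + 11 = 22 m.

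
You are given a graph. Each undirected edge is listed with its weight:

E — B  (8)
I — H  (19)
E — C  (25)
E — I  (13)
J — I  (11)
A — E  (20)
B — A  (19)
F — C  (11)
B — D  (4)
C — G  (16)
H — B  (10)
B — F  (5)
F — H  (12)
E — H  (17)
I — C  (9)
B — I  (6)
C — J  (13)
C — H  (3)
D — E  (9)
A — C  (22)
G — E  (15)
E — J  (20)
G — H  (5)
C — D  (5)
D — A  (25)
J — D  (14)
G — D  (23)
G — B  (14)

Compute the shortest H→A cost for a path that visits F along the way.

Shortest H→F: H–F = 12
Best F to A: F–B–A costing 24
Total via F: 12 + 24 = 36.

36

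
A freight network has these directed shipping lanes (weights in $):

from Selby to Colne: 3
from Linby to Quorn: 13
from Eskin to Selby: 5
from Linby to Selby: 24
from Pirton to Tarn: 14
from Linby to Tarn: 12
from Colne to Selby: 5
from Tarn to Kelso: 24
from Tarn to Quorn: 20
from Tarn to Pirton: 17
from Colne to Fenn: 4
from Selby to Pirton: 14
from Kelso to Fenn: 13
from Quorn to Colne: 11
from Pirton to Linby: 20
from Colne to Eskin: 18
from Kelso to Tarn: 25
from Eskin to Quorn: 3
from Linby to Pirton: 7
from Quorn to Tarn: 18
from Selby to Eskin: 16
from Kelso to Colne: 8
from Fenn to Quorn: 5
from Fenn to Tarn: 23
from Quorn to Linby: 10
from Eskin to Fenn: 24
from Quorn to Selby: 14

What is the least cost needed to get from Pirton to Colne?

Candidate routes:
Pirton → Tarn → Quorn → Colne: 14+20+11 = 45
Pirton → Tarn → Kelso → Colne: 14+24+8 = 46
Pirton → Linby → Selby → Colne: 20+24+3 = 47
Pirton → Linby → Quorn → Colne: 20+13+11 = 44
The minimum is $44 via Pirton → Linby → Quorn → Colne.

$44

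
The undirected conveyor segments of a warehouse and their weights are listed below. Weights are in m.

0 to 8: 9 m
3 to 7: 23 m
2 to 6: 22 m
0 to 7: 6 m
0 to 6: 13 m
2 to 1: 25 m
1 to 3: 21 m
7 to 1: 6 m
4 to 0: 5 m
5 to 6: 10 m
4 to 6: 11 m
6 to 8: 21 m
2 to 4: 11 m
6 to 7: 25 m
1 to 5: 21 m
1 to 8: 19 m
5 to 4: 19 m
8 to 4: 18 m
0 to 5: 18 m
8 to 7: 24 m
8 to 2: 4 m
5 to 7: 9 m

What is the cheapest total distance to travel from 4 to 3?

34 m

Candidate routes:
4 → 2 → 8 → 0 → 7 → 3: 11+4+9+6+23 = 53
4 → 0 → 7 → 3: 5+6+23 = 34
4 → 5 → 7 → 3: 19+9+23 = 51
4 → 0 → 7 → 1 → 3: 5+6+6+21 = 38
The minimum is 34 m via 4 → 0 → 7 → 3.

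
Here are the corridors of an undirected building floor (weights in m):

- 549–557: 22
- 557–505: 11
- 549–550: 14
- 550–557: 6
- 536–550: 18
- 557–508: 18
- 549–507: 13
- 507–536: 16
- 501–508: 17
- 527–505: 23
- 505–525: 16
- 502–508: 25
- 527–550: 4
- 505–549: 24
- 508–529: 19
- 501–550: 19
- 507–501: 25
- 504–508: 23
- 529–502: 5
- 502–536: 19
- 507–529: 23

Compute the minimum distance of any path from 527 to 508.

28 m

Candidate routes:
527–550–501–508: 4+19+17 = 40
527–550–557–508: 4+6+18 = 28
Cheapest is 527–550–557–508 at 28 m.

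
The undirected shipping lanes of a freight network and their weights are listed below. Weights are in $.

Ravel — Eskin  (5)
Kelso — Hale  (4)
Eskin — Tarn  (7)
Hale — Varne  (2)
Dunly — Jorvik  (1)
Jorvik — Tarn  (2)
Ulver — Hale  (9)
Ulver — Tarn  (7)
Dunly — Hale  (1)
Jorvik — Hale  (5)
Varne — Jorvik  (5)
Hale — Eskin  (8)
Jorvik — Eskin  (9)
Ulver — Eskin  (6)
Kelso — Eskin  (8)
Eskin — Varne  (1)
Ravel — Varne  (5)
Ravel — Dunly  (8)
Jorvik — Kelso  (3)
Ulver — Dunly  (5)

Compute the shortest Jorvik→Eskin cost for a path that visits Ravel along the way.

Best Jorvik to Ravel: Jorvik → Dunly → Ravel costing 9
Shortest Ravel→Eskin: Ravel → Eskin = 5
Total via Ravel: 9 + 5 = $14.

$14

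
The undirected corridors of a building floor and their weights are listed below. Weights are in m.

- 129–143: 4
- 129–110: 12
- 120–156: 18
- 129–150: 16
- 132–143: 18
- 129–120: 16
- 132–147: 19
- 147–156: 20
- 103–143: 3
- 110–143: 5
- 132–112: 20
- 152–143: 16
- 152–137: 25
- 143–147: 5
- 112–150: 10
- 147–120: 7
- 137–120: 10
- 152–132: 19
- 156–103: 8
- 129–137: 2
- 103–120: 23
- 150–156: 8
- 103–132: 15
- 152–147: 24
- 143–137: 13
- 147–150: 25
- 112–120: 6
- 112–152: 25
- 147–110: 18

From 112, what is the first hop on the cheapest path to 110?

Candidate routes:
112 - 120 - 147 - 143 - 110: 6+7+5+5 = 23
112 - 120 - 137 - 129 - 110: 6+10+2+12 = 30
112 - 120 - 137 - 129 - 143 - 110: 6+10+2+4+5 = 27
Cheapest is 112 - 120 - 147 - 143 - 110 at 23 m.
So from 112 the first move is to 120.

120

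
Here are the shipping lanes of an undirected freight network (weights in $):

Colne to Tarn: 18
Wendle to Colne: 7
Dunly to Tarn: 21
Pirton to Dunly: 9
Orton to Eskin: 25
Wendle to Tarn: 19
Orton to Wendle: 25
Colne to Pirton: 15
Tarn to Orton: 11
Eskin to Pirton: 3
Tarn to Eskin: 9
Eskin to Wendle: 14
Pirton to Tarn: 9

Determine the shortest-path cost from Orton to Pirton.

$20

Candidate routes:
Orton–Tarn–Pirton: 11+9 = 20
Orton–Eskin–Pirton: 25+3 = 28
Orton–Tarn–Eskin–Pirton: 11+9+3 = 23
Cheapest is Orton–Tarn–Pirton at $20.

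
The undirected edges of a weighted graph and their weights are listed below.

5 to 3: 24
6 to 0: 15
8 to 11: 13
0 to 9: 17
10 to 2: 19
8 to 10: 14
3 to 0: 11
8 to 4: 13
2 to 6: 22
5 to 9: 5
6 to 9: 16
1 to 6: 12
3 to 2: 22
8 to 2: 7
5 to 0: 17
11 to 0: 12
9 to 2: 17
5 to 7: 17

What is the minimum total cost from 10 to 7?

Shortest distances from 10:
10: 0
8: 14  (via 10)
2: 19  (via 10)
4: 27  (via 8)
11: 27  (via 8)
9: 36  (via 2)
0: 39  (via 11)
3: 41  (via 2)
5: 41  (via 9)
6: 41  (via 2)
1: 53  (via 6)
7: 58  (via 5)
Shortest route: 10–2–9–5–7 = 58.

58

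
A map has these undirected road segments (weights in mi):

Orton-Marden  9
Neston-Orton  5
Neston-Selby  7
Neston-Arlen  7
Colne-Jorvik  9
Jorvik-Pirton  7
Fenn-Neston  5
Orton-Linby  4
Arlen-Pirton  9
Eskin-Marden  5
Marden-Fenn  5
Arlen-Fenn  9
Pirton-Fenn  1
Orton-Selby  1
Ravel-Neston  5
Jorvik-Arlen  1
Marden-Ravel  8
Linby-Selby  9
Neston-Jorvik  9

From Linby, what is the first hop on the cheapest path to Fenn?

Candidate routes:
Linby - Orton - Selby - Neston - Fenn: 4+1+7+5 = 17
Linby - Orton - Neston - Fenn: 4+5+5 = 14
The minimum is 14 mi via Linby - Orton - Neston - Fenn.
So from Linby the first move is to Orton.

Orton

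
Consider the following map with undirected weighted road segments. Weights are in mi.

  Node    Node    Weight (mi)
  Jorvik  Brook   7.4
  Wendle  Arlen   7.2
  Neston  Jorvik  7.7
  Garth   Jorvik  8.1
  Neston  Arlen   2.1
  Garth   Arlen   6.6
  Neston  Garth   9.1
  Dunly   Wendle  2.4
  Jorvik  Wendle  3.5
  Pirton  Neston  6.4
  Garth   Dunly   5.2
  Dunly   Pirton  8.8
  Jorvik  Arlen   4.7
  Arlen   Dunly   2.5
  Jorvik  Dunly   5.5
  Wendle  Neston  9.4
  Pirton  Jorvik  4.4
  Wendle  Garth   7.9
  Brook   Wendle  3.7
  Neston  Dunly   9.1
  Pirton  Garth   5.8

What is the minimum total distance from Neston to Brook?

Candidate routes:
Neston - Arlen - Wendle - Brook: 2.1+7.2+3.7 = 13
Neston - Arlen - Dunly - Wendle - Brook: 2.1+2.5+2.4+3.7 = 10.7
The minimum is 10.7 mi via Neston - Arlen - Dunly - Wendle - Brook.

10.7 mi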